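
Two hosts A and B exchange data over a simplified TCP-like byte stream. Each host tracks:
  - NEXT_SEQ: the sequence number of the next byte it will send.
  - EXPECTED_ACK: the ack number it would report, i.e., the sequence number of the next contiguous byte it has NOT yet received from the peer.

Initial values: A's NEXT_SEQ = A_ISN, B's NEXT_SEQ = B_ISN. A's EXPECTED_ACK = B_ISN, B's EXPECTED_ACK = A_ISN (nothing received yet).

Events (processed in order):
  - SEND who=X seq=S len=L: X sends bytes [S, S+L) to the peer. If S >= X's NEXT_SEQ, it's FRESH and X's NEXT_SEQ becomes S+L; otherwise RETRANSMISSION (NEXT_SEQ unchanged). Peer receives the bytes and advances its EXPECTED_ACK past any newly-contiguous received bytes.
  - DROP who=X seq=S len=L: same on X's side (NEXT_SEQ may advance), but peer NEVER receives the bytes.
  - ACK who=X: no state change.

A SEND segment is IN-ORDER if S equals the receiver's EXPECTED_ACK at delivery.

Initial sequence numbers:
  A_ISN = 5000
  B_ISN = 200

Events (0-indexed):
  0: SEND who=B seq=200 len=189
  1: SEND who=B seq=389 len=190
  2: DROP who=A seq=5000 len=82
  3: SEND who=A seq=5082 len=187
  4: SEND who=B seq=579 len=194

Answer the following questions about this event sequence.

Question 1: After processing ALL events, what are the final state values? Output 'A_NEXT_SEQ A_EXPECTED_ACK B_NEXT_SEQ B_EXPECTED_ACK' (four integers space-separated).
After event 0: A_seq=5000 A_ack=389 B_seq=389 B_ack=5000
After event 1: A_seq=5000 A_ack=579 B_seq=579 B_ack=5000
After event 2: A_seq=5082 A_ack=579 B_seq=579 B_ack=5000
After event 3: A_seq=5269 A_ack=579 B_seq=579 B_ack=5000
After event 4: A_seq=5269 A_ack=773 B_seq=773 B_ack=5000

Answer: 5269 773 773 5000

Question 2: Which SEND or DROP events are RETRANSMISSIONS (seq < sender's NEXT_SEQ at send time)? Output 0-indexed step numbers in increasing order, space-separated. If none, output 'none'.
Answer: none

Derivation:
Step 0: SEND seq=200 -> fresh
Step 1: SEND seq=389 -> fresh
Step 2: DROP seq=5000 -> fresh
Step 3: SEND seq=5082 -> fresh
Step 4: SEND seq=579 -> fresh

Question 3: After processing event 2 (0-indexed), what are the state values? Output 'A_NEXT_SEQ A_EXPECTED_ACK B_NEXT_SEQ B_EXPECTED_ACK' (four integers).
After event 0: A_seq=5000 A_ack=389 B_seq=389 B_ack=5000
After event 1: A_seq=5000 A_ack=579 B_seq=579 B_ack=5000
After event 2: A_seq=5082 A_ack=579 B_seq=579 B_ack=5000

5082 579 579 5000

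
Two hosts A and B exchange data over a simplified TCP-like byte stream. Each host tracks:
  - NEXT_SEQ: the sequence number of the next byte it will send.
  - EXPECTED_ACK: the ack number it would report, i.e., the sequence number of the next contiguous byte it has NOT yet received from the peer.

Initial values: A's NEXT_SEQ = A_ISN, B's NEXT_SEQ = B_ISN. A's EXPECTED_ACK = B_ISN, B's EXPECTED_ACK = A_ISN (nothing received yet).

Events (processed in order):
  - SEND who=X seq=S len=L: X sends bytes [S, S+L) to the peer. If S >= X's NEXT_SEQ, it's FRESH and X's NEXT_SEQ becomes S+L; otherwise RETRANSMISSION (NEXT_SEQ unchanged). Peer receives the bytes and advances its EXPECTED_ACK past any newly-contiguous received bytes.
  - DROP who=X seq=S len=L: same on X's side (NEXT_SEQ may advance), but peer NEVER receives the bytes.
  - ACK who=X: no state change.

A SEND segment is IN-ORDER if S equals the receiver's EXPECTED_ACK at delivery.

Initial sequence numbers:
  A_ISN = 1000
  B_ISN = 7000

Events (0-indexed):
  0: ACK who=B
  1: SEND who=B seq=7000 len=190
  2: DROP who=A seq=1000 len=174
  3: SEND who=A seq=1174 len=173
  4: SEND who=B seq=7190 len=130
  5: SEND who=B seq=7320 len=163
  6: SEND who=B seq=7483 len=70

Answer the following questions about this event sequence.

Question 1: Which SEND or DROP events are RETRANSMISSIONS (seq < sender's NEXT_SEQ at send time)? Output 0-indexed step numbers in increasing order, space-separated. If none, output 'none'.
Answer: none

Derivation:
Step 1: SEND seq=7000 -> fresh
Step 2: DROP seq=1000 -> fresh
Step 3: SEND seq=1174 -> fresh
Step 4: SEND seq=7190 -> fresh
Step 5: SEND seq=7320 -> fresh
Step 6: SEND seq=7483 -> fresh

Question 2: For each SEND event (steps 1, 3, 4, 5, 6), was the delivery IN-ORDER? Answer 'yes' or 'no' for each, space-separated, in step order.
Answer: yes no yes yes yes

Derivation:
Step 1: SEND seq=7000 -> in-order
Step 3: SEND seq=1174 -> out-of-order
Step 4: SEND seq=7190 -> in-order
Step 5: SEND seq=7320 -> in-order
Step 6: SEND seq=7483 -> in-order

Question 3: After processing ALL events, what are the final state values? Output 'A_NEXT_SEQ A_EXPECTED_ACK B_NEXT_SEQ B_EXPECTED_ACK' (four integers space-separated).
After event 0: A_seq=1000 A_ack=7000 B_seq=7000 B_ack=1000
After event 1: A_seq=1000 A_ack=7190 B_seq=7190 B_ack=1000
After event 2: A_seq=1174 A_ack=7190 B_seq=7190 B_ack=1000
After event 3: A_seq=1347 A_ack=7190 B_seq=7190 B_ack=1000
After event 4: A_seq=1347 A_ack=7320 B_seq=7320 B_ack=1000
After event 5: A_seq=1347 A_ack=7483 B_seq=7483 B_ack=1000
After event 6: A_seq=1347 A_ack=7553 B_seq=7553 B_ack=1000

Answer: 1347 7553 7553 1000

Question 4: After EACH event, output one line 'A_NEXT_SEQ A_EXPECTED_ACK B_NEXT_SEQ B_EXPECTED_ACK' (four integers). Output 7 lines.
1000 7000 7000 1000
1000 7190 7190 1000
1174 7190 7190 1000
1347 7190 7190 1000
1347 7320 7320 1000
1347 7483 7483 1000
1347 7553 7553 1000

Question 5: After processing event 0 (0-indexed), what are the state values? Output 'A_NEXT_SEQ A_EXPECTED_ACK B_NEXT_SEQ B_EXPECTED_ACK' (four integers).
After event 0: A_seq=1000 A_ack=7000 B_seq=7000 B_ack=1000

1000 7000 7000 1000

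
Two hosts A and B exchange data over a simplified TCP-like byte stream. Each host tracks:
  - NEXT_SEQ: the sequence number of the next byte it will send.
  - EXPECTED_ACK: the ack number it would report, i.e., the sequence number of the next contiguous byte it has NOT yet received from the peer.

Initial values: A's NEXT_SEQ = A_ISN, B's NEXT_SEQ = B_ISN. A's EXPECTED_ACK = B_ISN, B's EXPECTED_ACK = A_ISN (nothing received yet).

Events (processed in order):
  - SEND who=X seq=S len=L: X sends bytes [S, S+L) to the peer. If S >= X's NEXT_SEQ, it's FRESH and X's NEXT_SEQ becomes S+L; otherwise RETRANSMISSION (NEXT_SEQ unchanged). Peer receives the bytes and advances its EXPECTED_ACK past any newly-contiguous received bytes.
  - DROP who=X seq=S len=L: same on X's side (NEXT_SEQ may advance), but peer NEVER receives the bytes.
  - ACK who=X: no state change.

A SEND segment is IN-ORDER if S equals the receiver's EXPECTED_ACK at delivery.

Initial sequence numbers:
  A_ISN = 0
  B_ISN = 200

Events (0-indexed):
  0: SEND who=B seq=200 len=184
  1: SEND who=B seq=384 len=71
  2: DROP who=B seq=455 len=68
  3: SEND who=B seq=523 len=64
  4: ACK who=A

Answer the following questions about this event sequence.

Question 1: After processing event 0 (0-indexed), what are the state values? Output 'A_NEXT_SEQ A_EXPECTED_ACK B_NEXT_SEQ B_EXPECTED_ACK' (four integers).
After event 0: A_seq=0 A_ack=384 B_seq=384 B_ack=0

0 384 384 0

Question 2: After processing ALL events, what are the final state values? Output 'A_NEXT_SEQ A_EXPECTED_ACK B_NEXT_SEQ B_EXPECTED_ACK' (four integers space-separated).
Answer: 0 455 587 0

Derivation:
After event 0: A_seq=0 A_ack=384 B_seq=384 B_ack=0
After event 1: A_seq=0 A_ack=455 B_seq=455 B_ack=0
After event 2: A_seq=0 A_ack=455 B_seq=523 B_ack=0
After event 3: A_seq=0 A_ack=455 B_seq=587 B_ack=0
After event 4: A_seq=0 A_ack=455 B_seq=587 B_ack=0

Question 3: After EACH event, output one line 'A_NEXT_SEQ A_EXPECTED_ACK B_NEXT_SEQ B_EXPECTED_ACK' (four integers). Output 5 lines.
0 384 384 0
0 455 455 0
0 455 523 0
0 455 587 0
0 455 587 0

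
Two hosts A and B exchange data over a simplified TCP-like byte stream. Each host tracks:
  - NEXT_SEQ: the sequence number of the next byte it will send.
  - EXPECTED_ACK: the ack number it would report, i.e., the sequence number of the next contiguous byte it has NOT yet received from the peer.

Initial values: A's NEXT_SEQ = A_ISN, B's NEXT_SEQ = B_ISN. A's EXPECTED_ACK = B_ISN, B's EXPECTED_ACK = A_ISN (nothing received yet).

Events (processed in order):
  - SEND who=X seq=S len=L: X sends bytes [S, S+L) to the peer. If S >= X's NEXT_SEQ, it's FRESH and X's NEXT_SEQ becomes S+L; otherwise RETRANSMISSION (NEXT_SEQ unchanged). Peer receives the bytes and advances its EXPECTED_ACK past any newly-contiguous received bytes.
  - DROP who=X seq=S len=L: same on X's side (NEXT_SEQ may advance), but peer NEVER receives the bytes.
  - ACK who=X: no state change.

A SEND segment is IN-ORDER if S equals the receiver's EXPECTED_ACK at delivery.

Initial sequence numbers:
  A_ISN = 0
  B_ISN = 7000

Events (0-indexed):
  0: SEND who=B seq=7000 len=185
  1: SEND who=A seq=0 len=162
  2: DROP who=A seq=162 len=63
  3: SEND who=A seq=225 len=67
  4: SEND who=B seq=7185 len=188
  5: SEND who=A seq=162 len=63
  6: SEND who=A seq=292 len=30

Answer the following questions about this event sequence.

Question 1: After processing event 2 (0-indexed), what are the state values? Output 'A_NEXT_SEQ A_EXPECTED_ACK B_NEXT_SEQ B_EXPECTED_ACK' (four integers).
After event 0: A_seq=0 A_ack=7185 B_seq=7185 B_ack=0
After event 1: A_seq=162 A_ack=7185 B_seq=7185 B_ack=162
After event 2: A_seq=225 A_ack=7185 B_seq=7185 B_ack=162

225 7185 7185 162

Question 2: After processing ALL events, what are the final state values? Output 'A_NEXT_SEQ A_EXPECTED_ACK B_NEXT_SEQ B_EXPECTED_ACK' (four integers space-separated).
After event 0: A_seq=0 A_ack=7185 B_seq=7185 B_ack=0
After event 1: A_seq=162 A_ack=7185 B_seq=7185 B_ack=162
After event 2: A_seq=225 A_ack=7185 B_seq=7185 B_ack=162
After event 3: A_seq=292 A_ack=7185 B_seq=7185 B_ack=162
After event 4: A_seq=292 A_ack=7373 B_seq=7373 B_ack=162
After event 5: A_seq=292 A_ack=7373 B_seq=7373 B_ack=292
After event 6: A_seq=322 A_ack=7373 B_seq=7373 B_ack=322

Answer: 322 7373 7373 322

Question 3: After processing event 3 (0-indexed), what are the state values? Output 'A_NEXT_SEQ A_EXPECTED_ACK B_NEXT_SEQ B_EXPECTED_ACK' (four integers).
After event 0: A_seq=0 A_ack=7185 B_seq=7185 B_ack=0
After event 1: A_seq=162 A_ack=7185 B_seq=7185 B_ack=162
After event 2: A_seq=225 A_ack=7185 B_seq=7185 B_ack=162
After event 3: A_seq=292 A_ack=7185 B_seq=7185 B_ack=162

292 7185 7185 162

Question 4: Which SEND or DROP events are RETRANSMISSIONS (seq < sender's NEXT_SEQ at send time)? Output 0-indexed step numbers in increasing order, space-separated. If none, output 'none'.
Answer: 5

Derivation:
Step 0: SEND seq=7000 -> fresh
Step 1: SEND seq=0 -> fresh
Step 2: DROP seq=162 -> fresh
Step 3: SEND seq=225 -> fresh
Step 4: SEND seq=7185 -> fresh
Step 5: SEND seq=162 -> retransmit
Step 6: SEND seq=292 -> fresh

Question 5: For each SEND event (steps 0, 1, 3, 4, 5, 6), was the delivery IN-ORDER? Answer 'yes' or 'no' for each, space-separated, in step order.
Step 0: SEND seq=7000 -> in-order
Step 1: SEND seq=0 -> in-order
Step 3: SEND seq=225 -> out-of-order
Step 4: SEND seq=7185 -> in-order
Step 5: SEND seq=162 -> in-order
Step 6: SEND seq=292 -> in-order

Answer: yes yes no yes yes yes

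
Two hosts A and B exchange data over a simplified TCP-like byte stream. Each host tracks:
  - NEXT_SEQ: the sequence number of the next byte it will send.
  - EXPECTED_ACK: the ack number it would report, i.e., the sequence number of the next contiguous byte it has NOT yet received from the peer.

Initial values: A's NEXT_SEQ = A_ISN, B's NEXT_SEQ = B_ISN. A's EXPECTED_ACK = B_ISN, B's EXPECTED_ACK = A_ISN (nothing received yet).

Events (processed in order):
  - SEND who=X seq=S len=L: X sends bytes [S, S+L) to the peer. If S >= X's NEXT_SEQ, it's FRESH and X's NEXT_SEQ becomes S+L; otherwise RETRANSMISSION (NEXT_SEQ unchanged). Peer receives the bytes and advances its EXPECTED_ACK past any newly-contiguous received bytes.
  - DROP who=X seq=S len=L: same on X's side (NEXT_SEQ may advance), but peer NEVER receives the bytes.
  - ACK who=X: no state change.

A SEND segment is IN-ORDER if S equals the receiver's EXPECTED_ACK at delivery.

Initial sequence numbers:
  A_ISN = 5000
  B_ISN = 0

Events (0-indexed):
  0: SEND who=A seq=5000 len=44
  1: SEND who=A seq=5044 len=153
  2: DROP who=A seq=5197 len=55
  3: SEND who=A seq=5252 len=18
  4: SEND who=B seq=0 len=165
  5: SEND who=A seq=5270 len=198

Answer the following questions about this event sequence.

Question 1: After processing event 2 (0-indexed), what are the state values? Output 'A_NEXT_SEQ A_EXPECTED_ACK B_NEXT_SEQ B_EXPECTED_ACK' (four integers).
After event 0: A_seq=5044 A_ack=0 B_seq=0 B_ack=5044
After event 1: A_seq=5197 A_ack=0 B_seq=0 B_ack=5197
After event 2: A_seq=5252 A_ack=0 B_seq=0 B_ack=5197

5252 0 0 5197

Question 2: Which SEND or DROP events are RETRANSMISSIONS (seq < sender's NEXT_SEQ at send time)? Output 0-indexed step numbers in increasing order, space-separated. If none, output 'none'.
Step 0: SEND seq=5000 -> fresh
Step 1: SEND seq=5044 -> fresh
Step 2: DROP seq=5197 -> fresh
Step 3: SEND seq=5252 -> fresh
Step 4: SEND seq=0 -> fresh
Step 5: SEND seq=5270 -> fresh

Answer: none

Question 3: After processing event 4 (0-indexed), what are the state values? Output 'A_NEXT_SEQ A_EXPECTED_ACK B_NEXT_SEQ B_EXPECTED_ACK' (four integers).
After event 0: A_seq=5044 A_ack=0 B_seq=0 B_ack=5044
After event 1: A_seq=5197 A_ack=0 B_seq=0 B_ack=5197
After event 2: A_seq=5252 A_ack=0 B_seq=0 B_ack=5197
After event 3: A_seq=5270 A_ack=0 B_seq=0 B_ack=5197
After event 4: A_seq=5270 A_ack=165 B_seq=165 B_ack=5197

5270 165 165 5197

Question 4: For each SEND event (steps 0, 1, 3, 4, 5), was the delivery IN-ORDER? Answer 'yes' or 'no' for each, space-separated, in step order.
Step 0: SEND seq=5000 -> in-order
Step 1: SEND seq=5044 -> in-order
Step 3: SEND seq=5252 -> out-of-order
Step 4: SEND seq=0 -> in-order
Step 5: SEND seq=5270 -> out-of-order

Answer: yes yes no yes no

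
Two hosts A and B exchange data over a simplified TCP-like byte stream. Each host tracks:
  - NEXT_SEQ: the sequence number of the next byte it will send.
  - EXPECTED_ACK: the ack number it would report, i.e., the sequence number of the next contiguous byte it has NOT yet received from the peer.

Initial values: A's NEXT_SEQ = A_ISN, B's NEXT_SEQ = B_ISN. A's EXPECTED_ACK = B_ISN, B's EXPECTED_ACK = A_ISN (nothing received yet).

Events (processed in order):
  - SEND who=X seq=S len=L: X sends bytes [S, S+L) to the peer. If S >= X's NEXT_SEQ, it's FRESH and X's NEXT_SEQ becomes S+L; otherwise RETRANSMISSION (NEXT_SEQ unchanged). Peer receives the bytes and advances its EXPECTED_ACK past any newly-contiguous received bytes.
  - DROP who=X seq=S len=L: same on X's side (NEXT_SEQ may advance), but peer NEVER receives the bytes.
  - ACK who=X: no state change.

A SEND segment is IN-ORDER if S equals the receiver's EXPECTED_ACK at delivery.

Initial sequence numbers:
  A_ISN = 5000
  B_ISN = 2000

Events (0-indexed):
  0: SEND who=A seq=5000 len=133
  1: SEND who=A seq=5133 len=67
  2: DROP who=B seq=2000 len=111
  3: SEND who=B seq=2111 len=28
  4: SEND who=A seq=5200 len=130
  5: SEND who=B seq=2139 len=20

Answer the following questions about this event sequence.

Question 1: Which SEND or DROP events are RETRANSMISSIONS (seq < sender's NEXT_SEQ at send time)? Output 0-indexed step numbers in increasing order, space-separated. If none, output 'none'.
Answer: none

Derivation:
Step 0: SEND seq=5000 -> fresh
Step 1: SEND seq=5133 -> fresh
Step 2: DROP seq=2000 -> fresh
Step 3: SEND seq=2111 -> fresh
Step 4: SEND seq=5200 -> fresh
Step 5: SEND seq=2139 -> fresh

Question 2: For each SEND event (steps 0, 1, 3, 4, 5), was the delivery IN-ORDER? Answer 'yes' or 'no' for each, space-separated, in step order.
Step 0: SEND seq=5000 -> in-order
Step 1: SEND seq=5133 -> in-order
Step 3: SEND seq=2111 -> out-of-order
Step 4: SEND seq=5200 -> in-order
Step 5: SEND seq=2139 -> out-of-order

Answer: yes yes no yes no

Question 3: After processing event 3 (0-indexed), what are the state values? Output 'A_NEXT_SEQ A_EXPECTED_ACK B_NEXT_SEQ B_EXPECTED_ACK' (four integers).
After event 0: A_seq=5133 A_ack=2000 B_seq=2000 B_ack=5133
After event 1: A_seq=5200 A_ack=2000 B_seq=2000 B_ack=5200
After event 2: A_seq=5200 A_ack=2000 B_seq=2111 B_ack=5200
After event 3: A_seq=5200 A_ack=2000 B_seq=2139 B_ack=5200

5200 2000 2139 5200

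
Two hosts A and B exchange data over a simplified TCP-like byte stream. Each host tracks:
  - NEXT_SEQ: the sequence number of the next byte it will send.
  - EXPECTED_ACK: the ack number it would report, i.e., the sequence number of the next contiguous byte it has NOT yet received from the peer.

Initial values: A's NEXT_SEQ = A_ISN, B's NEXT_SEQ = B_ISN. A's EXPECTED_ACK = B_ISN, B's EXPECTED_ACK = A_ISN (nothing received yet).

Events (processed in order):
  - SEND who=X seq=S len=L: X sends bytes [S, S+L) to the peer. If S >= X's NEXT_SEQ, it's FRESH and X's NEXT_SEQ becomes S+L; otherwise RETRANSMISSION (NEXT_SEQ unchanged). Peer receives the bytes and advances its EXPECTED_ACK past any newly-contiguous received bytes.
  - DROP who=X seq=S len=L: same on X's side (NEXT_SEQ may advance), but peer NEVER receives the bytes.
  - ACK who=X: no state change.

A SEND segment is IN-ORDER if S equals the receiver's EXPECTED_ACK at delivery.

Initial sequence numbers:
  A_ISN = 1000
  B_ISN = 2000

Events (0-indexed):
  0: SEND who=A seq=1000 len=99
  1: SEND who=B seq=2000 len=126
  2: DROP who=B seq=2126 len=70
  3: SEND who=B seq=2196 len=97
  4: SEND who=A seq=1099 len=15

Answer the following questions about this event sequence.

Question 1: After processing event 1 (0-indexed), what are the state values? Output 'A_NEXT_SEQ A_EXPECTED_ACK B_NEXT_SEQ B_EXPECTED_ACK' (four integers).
After event 0: A_seq=1099 A_ack=2000 B_seq=2000 B_ack=1099
After event 1: A_seq=1099 A_ack=2126 B_seq=2126 B_ack=1099

1099 2126 2126 1099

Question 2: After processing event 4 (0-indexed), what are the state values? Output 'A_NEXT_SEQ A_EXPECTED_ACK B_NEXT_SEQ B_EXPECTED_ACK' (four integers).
After event 0: A_seq=1099 A_ack=2000 B_seq=2000 B_ack=1099
After event 1: A_seq=1099 A_ack=2126 B_seq=2126 B_ack=1099
After event 2: A_seq=1099 A_ack=2126 B_seq=2196 B_ack=1099
After event 3: A_seq=1099 A_ack=2126 B_seq=2293 B_ack=1099
After event 4: A_seq=1114 A_ack=2126 B_seq=2293 B_ack=1114

1114 2126 2293 1114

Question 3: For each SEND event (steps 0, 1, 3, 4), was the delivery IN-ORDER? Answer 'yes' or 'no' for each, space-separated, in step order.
Step 0: SEND seq=1000 -> in-order
Step 1: SEND seq=2000 -> in-order
Step 3: SEND seq=2196 -> out-of-order
Step 4: SEND seq=1099 -> in-order

Answer: yes yes no yes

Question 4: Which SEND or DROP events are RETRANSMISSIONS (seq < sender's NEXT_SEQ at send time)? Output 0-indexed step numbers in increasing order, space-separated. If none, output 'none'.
Step 0: SEND seq=1000 -> fresh
Step 1: SEND seq=2000 -> fresh
Step 2: DROP seq=2126 -> fresh
Step 3: SEND seq=2196 -> fresh
Step 4: SEND seq=1099 -> fresh

Answer: none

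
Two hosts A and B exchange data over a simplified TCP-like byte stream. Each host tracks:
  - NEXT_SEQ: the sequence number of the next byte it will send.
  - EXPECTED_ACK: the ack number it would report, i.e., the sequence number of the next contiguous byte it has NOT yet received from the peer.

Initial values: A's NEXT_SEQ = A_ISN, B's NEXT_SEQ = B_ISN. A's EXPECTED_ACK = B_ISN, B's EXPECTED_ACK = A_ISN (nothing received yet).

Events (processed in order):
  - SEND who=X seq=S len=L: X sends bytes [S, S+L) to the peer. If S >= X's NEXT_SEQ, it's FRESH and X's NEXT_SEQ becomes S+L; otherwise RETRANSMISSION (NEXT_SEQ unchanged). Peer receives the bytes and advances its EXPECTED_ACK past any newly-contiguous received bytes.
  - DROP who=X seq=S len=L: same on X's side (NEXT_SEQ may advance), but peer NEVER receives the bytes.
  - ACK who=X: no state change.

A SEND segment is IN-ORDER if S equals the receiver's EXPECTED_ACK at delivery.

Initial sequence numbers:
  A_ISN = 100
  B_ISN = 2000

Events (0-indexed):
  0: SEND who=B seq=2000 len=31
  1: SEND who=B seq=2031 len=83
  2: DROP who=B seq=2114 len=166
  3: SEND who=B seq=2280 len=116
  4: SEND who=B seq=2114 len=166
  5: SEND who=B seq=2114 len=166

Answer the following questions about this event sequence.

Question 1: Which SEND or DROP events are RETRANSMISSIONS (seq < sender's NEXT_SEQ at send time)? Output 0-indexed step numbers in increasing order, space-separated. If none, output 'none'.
Step 0: SEND seq=2000 -> fresh
Step 1: SEND seq=2031 -> fresh
Step 2: DROP seq=2114 -> fresh
Step 3: SEND seq=2280 -> fresh
Step 4: SEND seq=2114 -> retransmit
Step 5: SEND seq=2114 -> retransmit

Answer: 4 5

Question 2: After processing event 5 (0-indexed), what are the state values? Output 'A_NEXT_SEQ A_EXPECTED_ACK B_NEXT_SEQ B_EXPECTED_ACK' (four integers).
After event 0: A_seq=100 A_ack=2031 B_seq=2031 B_ack=100
After event 1: A_seq=100 A_ack=2114 B_seq=2114 B_ack=100
After event 2: A_seq=100 A_ack=2114 B_seq=2280 B_ack=100
After event 3: A_seq=100 A_ack=2114 B_seq=2396 B_ack=100
After event 4: A_seq=100 A_ack=2396 B_seq=2396 B_ack=100
After event 5: A_seq=100 A_ack=2396 B_seq=2396 B_ack=100

100 2396 2396 100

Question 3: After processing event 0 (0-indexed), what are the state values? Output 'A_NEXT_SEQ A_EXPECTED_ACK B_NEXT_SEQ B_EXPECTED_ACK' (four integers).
After event 0: A_seq=100 A_ack=2031 B_seq=2031 B_ack=100

100 2031 2031 100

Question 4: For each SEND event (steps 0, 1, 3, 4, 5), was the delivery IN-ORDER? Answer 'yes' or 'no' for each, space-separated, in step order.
Step 0: SEND seq=2000 -> in-order
Step 1: SEND seq=2031 -> in-order
Step 3: SEND seq=2280 -> out-of-order
Step 4: SEND seq=2114 -> in-order
Step 5: SEND seq=2114 -> out-of-order

Answer: yes yes no yes no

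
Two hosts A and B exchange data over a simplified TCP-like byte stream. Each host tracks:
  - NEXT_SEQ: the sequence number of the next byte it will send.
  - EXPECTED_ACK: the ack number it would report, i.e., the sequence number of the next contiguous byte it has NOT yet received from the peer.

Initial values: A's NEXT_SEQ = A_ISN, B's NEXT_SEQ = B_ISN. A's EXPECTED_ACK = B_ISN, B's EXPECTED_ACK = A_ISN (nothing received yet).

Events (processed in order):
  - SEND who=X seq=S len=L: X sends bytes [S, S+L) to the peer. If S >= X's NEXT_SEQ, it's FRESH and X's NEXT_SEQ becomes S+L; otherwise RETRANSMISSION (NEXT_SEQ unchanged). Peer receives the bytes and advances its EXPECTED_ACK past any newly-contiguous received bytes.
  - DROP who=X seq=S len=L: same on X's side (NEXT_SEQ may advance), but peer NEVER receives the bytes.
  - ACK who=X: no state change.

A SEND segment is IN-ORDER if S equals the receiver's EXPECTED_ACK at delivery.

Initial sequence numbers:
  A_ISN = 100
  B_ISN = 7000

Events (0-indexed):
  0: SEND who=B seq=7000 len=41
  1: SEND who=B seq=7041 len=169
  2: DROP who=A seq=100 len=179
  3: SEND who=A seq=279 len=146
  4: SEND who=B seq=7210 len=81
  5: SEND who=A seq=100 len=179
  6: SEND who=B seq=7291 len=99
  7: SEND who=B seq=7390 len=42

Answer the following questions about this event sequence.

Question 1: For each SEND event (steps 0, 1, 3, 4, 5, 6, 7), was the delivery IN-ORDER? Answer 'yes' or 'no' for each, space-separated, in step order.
Step 0: SEND seq=7000 -> in-order
Step 1: SEND seq=7041 -> in-order
Step 3: SEND seq=279 -> out-of-order
Step 4: SEND seq=7210 -> in-order
Step 5: SEND seq=100 -> in-order
Step 6: SEND seq=7291 -> in-order
Step 7: SEND seq=7390 -> in-order

Answer: yes yes no yes yes yes yes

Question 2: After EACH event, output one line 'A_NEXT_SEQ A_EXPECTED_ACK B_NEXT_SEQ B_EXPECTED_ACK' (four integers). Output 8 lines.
100 7041 7041 100
100 7210 7210 100
279 7210 7210 100
425 7210 7210 100
425 7291 7291 100
425 7291 7291 425
425 7390 7390 425
425 7432 7432 425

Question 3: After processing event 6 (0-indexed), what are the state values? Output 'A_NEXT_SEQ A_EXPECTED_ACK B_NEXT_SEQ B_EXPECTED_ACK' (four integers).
After event 0: A_seq=100 A_ack=7041 B_seq=7041 B_ack=100
After event 1: A_seq=100 A_ack=7210 B_seq=7210 B_ack=100
After event 2: A_seq=279 A_ack=7210 B_seq=7210 B_ack=100
After event 3: A_seq=425 A_ack=7210 B_seq=7210 B_ack=100
After event 4: A_seq=425 A_ack=7291 B_seq=7291 B_ack=100
After event 5: A_seq=425 A_ack=7291 B_seq=7291 B_ack=425
After event 6: A_seq=425 A_ack=7390 B_seq=7390 B_ack=425

425 7390 7390 425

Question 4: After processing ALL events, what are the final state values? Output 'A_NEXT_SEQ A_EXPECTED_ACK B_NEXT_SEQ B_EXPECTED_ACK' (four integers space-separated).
After event 0: A_seq=100 A_ack=7041 B_seq=7041 B_ack=100
After event 1: A_seq=100 A_ack=7210 B_seq=7210 B_ack=100
After event 2: A_seq=279 A_ack=7210 B_seq=7210 B_ack=100
After event 3: A_seq=425 A_ack=7210 B_seq=7210 B_ack=100
After event 4: A_seq=425 A_ack=7291 B_seq=7291 B_ack=100
After event 5: A_seq=425 A_ack=7291 B_seq=7291 B_ack=425
After event 6: A_seq=425 A_ack=7390 B_seq=7390 B_ack=425
After event 7: A_seq=425 A_ack=7432 B_seq=7432 B_ack=425

Answer: 425 7432 7432 425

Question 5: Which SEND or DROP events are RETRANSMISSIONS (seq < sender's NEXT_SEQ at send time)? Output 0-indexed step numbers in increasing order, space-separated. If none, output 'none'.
Answer: 5

Derivation:
Step 0: SEND seq=7000 -> fresh
Step 1: SEND seq=7041 -> fresh
Step 2: DROP seq=100 -> fresh
Step 3: SEND seq=279 -> fresh
Step 4: SEND seq=7210 -> fresh
Step 5: SEND seq=100 -> retransmit
Step 6: SEND seq=7291 -> fresh
Step 7: SEND seq=7390 -> fresh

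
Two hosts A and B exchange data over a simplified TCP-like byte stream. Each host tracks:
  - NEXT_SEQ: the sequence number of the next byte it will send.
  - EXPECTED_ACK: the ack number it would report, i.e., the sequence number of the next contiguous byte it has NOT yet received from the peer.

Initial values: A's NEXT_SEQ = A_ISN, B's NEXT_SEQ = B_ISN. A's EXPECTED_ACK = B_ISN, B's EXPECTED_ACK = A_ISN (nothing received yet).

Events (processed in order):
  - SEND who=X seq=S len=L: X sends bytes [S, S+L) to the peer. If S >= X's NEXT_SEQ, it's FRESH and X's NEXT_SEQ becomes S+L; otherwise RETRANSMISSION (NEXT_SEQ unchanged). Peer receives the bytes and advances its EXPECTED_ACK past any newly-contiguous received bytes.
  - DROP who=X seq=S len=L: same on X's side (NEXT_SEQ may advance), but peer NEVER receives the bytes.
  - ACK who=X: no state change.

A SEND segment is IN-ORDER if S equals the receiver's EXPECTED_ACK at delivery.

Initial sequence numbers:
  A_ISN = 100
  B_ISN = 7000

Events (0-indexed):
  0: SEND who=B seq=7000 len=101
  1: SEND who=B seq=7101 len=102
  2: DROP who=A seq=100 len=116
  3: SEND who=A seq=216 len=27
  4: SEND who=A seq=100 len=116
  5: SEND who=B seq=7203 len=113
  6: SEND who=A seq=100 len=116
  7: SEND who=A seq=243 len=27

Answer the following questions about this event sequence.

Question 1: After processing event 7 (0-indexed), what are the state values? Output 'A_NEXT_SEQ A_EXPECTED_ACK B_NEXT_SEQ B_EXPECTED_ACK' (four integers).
After event 0: A_seq=100 A_ack=7101 B_seq=7101 B_ack=100
After event 1: A_seq=100 A_ack=7203 B_seq=7203 B_ack=100
After event 2: A_seq=216 A_ack=7203 B_seq=7203 B_ack=100
After event 3: A_seq=243 A_ack=7203 B_seq=7203 B_ack=100
After event 4: A_seq=243 A_ack=7203 B_seq=7203 B_ack=243
After event 5: A_seq=243 A_ack=7316 B_seq=7316 B_ack=243
After event 6: A_seq=243 A_ack=7316 B_seq=7316 B_ack=243
After event 7: A_seq=270 A_ack=7316 B_seq=7316 B_ack=270

270 7316 7316 270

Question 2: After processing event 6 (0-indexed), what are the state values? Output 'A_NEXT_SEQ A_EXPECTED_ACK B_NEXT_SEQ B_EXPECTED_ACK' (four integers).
After event 0: A_seq=100 A_ack=7101 B_seq=7101 B_ack=100
After event 1: A_seq=100 A_ack=7203 B_seq=7203 B_ack=100
After event 2: A_seq=216 A_ack=7203 B_seq=7203 B_ack=100
After event 3: A_seq=243 A_ack=7203 B_seq=7203 B_ack=100
After event 4: A_seq=243 A_ack=7203 B_seq=7203 B_ack=243
After event 5: A_seq=243 A_ack=7316 B_seq=7316 B_ack=243
After event 6: A_seq=243 A_ack=7316 B_seq=7316 B_ack=243

243 7316 7316 243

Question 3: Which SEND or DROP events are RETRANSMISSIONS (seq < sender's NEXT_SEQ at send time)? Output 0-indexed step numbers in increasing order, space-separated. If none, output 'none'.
Step 0: SEND seq=7000 -> fresh
Step 1: SEND seq=7101 -> fresh
Step 2: DROP seq=100 -> fresh
Step 3: SEND seq=216 -> fresh
Step 4: SEND seq=100 -> retransmit
Step 5: SEND seq=7203 -> fresh
Step 6: SEND seq=100 -> retransmit
Step 7: SEND seq=243 -> fresh

Answer: 4 6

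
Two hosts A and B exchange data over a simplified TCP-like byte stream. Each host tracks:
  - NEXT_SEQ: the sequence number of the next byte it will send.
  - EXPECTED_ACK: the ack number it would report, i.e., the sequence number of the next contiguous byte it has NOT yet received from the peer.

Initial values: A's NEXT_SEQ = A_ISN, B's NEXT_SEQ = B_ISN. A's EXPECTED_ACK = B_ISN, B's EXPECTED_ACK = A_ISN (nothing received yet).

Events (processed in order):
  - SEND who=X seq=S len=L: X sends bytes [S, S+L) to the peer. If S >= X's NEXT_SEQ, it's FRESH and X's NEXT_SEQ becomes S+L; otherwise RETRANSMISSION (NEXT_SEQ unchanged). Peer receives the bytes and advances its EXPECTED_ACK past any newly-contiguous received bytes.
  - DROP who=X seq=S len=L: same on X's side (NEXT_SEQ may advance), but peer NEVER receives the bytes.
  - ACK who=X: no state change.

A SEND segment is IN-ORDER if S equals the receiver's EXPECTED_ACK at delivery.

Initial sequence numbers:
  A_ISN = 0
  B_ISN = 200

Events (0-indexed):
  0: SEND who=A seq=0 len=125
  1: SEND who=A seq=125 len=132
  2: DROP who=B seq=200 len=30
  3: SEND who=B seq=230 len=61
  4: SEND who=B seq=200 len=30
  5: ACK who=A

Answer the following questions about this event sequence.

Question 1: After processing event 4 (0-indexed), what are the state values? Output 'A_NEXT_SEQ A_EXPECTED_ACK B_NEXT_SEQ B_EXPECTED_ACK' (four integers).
After event 0: A_seq=125 A_ack=200 B_seq=200 B_ack=125
After event 1: A_seq=257 A_ack=200 B_seq=200 B_ack=257
After event 2: A_seq=257 A_ack=200 B_seq=230 B_ack=257
After event 3: A_seq=257 A_ack=200 B_seq=291 B_ack=257
After event 4: A_seq=257 A_ack=291 B_seq=291 B_ack=257

257 291 291 257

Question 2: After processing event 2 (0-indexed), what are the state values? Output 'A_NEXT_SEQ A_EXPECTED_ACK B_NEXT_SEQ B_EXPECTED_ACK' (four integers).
After event 0: A_seq=125 A_ack=200 B_seq=200 B_ack=125
After event 1: A_seq=257 A_ack=200 B_seq=200 B_ack=257
After event 2: A_seq=257 A_ack=200 B_seq=230 B_ack=257

257 200 230 257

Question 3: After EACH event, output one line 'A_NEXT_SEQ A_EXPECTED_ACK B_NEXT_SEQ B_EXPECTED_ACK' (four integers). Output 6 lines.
125 200 200 125
257 200 200 257
257 200 230 257
257 200 291 257
257 291 291 257
257 291 291 257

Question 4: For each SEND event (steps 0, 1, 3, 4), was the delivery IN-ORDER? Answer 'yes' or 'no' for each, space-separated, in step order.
Answer: yes yes no yes

Derivation:
Step 0: SEND seq=0 -> in-order
Step 1: SEND seq=125 -> in-order
Step 3: SEND seq=230 -> out-of-order
Step 4: SEND seq=200 -> in-order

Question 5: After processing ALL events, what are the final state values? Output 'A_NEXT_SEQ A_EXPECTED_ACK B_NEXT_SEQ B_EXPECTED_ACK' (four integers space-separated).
Answer: 257 291 291 257

Derivation:
After event 0: A_seq=125 A_ack=200 B_seq=200 B_ack=125
After event 1: A_seq=257 A_ack=200 B_seq=200 B_ack=257
After event 2: A_seq=257 A_ack=200 B_seq=230 B_ack=257
After event 3: A_seq=257 A_ack=200 B_seq=291 B_ack=257
After event 4: A_seq=257 A_ack=291 B_seq=291 B_ack=257
After event 5: A_seq=257 A_ack=291 B_seq=291 B_ack=257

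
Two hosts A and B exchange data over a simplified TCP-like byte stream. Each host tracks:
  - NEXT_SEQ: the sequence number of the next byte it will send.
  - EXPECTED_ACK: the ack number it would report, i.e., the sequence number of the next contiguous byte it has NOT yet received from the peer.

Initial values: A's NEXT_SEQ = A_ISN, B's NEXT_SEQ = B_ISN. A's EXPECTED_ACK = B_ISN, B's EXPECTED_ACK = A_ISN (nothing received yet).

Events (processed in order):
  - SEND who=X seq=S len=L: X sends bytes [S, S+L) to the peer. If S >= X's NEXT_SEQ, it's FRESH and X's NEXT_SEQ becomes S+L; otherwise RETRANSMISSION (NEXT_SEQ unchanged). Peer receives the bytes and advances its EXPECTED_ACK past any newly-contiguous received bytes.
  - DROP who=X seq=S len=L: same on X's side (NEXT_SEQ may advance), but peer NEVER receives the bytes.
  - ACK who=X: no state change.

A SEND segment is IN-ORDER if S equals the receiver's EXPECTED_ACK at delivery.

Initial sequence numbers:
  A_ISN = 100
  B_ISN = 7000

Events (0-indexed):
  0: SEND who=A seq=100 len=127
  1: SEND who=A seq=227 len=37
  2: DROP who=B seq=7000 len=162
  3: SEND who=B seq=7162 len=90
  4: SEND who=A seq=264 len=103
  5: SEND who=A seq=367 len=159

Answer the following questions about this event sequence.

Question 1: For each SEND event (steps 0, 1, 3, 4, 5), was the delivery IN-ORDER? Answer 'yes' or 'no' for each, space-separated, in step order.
Step 0: SEND seq=100 -> in-order
Step 1: SEND seq=227 -> in-order
Step 3: SEND seq=7162 -> out-of-order
Step 4: SEND seq=264 -> in-order
Step 5: SEND seq=367 -> in-order

Answer: yes yes no yes yes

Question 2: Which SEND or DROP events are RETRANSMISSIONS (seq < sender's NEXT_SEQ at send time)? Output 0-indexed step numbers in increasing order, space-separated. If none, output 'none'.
Answer: none

Derivation:
Step 0: SEND seq=100 -> fresh
Step 1: SEND seq=227 -> fresh
Step 2: DROP seq=7000 -> fresh
Step 3: SEND seq=7162 -> fresh
Step 4: SEND seq=264 -> fresh
Step 5: SEND seq=367 -> fresh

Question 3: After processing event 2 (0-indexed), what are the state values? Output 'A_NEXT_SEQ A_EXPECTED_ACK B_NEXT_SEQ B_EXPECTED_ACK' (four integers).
After event 0: A_seq=227 A_ack=7000 B_seq=7000 B_ack=227
After event 1: A_seq=264 A_ack=7000 B_seq=7000 B_ack=264
After event 2: A_seq=264 A_ack=7000 B_seq=7162 B_ack=264

264 7000 7162 264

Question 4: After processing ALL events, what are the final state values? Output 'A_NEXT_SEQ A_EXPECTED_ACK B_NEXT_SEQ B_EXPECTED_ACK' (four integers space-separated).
Answer: 526 7000 7252 526

Derivation:
After event 0: A_seq=227 A_ack=7000 B_seq=7000 B_ack=227
After event 1: A_seq=264 A_ack=7000 B_seq=7000 B_ack=264
After event 2: A_seq=264 A_ack=7000 B_seq=7162 B_ack=264
After event 3: A_seq=264 A_ack=7000 B_seq=7252 B_ack=264
After event 4: A_seq=367 A_ack=7000 B_seq=7252 B_ack=367
After event 5: A_seq=526 A_ack=7000 B_seq=7252 B_ack=526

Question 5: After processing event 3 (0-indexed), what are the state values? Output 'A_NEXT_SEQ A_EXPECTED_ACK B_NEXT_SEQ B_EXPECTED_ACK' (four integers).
After event 0: A_seq=227 A_ack=7000 B_seq=7000 B_ack=227
After event 1: A_seq=264 A_ack=7000 B_seq=7000 B_ack=264
After event 2: A_seq=264 A_ack=7000 B_seq=7162 B_ack=264
After event 3: A_seq=264 A_ack=7000 B_seq=7252 B_ack=264

264 7000 7252 264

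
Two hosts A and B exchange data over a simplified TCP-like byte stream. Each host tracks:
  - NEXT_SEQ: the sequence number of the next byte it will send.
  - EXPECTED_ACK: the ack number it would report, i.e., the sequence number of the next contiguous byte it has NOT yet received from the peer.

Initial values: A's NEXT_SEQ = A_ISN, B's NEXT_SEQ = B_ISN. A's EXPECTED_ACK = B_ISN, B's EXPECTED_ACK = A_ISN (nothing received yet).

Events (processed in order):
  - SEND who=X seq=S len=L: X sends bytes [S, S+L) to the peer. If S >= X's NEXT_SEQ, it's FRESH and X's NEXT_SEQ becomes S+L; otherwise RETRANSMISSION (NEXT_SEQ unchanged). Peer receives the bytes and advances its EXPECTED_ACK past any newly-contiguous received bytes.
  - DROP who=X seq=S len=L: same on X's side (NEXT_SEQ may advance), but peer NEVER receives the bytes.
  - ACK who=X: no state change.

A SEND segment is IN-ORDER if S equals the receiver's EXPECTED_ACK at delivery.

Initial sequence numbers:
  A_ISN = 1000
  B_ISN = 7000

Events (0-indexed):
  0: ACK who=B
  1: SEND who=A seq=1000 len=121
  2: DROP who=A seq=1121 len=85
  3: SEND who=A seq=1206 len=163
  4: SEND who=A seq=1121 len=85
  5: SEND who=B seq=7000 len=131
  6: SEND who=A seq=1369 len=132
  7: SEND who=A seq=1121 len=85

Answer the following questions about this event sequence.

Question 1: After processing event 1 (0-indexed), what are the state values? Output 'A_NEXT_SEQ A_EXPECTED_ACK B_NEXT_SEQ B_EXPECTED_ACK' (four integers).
After event 0: A_seq=1000 A_ack=7000 B_seq=7000 B_ack=1000
After event 1: A_seq=1121 A_ack=7000 B_seq=7000 B_ack=1121

1121 7000 7000 1121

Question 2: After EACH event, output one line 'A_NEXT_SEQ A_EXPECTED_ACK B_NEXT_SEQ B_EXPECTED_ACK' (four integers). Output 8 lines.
1000 7000 7000 1000
1121 7000 7000 1121
1206 7000 7000 1121
1369 7000 7000 1121
1369 7000 7000 1369
1369 7131 7131 1369
1501 7131 7131 1501
1501 7131 7131 1501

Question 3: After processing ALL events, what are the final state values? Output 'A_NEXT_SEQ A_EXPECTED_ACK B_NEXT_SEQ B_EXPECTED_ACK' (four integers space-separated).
Answer: 1501 7131 7131 1501

Derivation:
After event 0: A_seq=1000 A_ack=7000 B_seq=7000 B_ack=1000
After event 1: A_seq=1121 A_ack=7000 B_seq=7000 B_ack=1121
After event 2: A_seq=1206 A_ack=7000 B_seq=7000 B_ack=1121
After event 3: A_seq=1369 A_ack=7000 B_seq=7000 B_ack=1121
After event 4: A_seq=1369 A_ack=7000 B_seq=7000 B_ack=1369
After event 5: A_seq=1369 A_ack=7131 B_seq=7131 B_ack=1369
After event 6: A_seq=1501 A_ack=7131 B_seq=7131 B_ack=1501
After event 7: A_seq=1501 A_ack=7131 B_seq=7131 B_ack=1501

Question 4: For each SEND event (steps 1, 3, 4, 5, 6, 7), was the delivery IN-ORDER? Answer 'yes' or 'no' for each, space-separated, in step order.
Step 1: SEND seq=1000 -> in-order
Step 3: SEND seq=1206 -> out-of-order
Step 4: SEND seq=1121 -> in-order
Step 5: SEND seq=7000 -> in-order
Step 6: SEND seq=1369 -> in-order
Step 7: SEND seq=1121 -> out-of-order

Answer: yes no yes yes yes no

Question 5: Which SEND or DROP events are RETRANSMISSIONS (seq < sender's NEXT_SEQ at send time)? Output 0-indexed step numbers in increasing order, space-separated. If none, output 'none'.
Step 1: SEND seq=1000 -> fresh
Step 2: DROP seq=1121 -> fresh
Step 3: SEND seq=1206 -> fresh
Step 4: SEND seq=1121 -> retransmit
Step 5: SEND seq=7000 -> fresh
Step 6: SEND seq=1369 -> fresh
Step 7: SEND seq=1121 -> retransmit

Answer: 4 7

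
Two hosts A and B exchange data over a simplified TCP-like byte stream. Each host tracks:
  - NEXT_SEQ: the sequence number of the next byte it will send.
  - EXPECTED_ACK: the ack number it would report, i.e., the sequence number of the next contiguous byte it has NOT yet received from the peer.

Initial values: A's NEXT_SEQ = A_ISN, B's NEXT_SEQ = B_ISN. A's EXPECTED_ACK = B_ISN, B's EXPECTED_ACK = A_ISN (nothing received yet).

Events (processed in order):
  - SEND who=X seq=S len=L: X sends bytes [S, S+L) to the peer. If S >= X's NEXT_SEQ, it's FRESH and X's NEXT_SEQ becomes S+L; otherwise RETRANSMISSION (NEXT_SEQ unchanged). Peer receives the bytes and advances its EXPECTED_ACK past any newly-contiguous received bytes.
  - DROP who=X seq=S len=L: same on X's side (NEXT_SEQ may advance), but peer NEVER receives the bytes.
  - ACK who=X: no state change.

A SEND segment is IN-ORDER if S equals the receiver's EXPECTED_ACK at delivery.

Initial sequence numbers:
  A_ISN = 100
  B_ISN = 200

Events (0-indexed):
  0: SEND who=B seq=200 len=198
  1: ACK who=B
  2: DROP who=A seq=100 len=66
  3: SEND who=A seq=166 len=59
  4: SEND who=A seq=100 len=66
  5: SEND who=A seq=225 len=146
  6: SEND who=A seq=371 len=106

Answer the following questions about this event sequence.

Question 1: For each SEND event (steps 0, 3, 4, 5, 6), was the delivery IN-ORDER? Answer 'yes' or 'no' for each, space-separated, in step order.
Answer: yes no yes yes yes

Derivation:
Step 0: SEND seq=200 -> in-order
Step 3: SEND seq=166 -> out-of-order
Step 4: SEND seq=100 -> in-order
Step 5: SEND seq=225 -> in-order
Step 6: SEND seq=371 -> in-order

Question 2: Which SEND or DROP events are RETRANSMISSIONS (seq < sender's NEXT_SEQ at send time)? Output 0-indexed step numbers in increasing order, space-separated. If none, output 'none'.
Answer: 4

Derivation:
Step 0: SEND seq=200 -> fresh
Step 2: DROP seq=100 -> fresh
Step 3: SEND seq=166 -> fresh
Step 4: SEND seq=100 -> retransmit
Step 5: SEND seq=225 -> fresh
Step 6: SEND seq=371 -> fresh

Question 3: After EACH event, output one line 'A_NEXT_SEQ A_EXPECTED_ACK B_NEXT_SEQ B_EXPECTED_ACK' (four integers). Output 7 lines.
100 398 398 100
100 398 398 100
166 398 398 100
225 398 398 100
225 398 398 225
371 398 398 371
477 398 398 477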